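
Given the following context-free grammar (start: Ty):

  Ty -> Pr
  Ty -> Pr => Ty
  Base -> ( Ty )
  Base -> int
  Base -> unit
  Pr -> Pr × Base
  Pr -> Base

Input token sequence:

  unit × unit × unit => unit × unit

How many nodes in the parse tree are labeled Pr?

5

[Ty [Pr [Pr [Pr [Base unit]] × [Base unit]] × [Base unit]] => [Ty [Pr [Pr [Base unit]] × [Base unit]]]]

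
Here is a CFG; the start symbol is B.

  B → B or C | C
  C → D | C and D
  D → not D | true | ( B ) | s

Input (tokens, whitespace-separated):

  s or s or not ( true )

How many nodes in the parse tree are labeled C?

4

[B [B [B [C [D s]]] or [C [D s]]] or [C [D not [D ( [B [C [D true]]] )]]]]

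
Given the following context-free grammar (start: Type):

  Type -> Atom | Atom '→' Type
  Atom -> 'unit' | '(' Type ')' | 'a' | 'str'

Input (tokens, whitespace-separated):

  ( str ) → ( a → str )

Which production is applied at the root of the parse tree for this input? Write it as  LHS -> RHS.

[Type [Atom ( [Type [Atom str]] )] → [Type [Atom ( [Type [Atom a] → [Type [Atom str]]] )]]]

Type -> Atom '→' Type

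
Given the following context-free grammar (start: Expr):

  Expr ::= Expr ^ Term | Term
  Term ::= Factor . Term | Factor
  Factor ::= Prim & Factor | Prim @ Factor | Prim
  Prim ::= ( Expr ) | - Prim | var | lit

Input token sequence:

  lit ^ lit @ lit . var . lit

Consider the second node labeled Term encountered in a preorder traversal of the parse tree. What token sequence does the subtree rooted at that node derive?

lit @ lit . var . lit

[Expr [Expr [Term [Factor [Prim lit]]]] ^ [Term [Factor [Prim lit] @ [Factor [Prim lit]]] . [Term [Factor [Prim var]] . [Term [Factor [Prim lit]]]]]]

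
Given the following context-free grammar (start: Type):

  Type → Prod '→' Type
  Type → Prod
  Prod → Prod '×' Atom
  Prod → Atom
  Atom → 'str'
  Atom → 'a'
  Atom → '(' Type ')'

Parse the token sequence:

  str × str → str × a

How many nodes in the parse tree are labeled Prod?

4

[Type [Prod [Prod [Atom str]] × [Atom str]] → [Type [Prod [Prod [Atom str]] × [Atom a]]]]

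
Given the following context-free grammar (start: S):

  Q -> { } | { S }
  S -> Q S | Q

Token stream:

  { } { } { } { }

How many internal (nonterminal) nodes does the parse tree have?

[S [Q { }] [S [Q { }] [S [Q { }] [S [Q { }]]]]]

8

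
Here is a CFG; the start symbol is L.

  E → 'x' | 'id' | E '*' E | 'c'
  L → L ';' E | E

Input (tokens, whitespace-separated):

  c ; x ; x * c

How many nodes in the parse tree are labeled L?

[L [L [L [E c]] ; [E x]] ; [E [E x] * [E c]]]

3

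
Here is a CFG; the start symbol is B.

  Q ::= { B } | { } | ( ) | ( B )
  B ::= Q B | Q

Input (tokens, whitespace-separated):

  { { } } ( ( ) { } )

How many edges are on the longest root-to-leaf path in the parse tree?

6

[B [Q { [B [Q { }]] }] [B [Q ( [B [Q ( )] [B [Q { }]]] )]]]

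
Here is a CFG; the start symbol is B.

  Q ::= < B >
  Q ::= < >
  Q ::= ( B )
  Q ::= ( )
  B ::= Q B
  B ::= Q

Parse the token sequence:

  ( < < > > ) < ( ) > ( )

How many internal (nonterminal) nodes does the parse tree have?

12

[B [Q ( [B [Q < [B [Q < >]] >]] )] [B [Q < [B [Q ( )]] >] [B [Q ( )]]]]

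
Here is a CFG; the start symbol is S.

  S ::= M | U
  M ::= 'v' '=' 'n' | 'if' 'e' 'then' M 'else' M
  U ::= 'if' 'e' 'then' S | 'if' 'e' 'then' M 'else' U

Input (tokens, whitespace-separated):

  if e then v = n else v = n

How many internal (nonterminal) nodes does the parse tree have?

[S [M if e then [M v = n] else [M v = n]]]

4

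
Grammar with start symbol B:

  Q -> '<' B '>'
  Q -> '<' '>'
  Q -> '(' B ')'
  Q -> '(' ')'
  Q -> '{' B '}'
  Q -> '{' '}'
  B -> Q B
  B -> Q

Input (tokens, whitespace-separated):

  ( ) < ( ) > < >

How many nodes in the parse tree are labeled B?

4

[B [Q ( )] [B [Q < [B [Q ( )]] >] [B [Q < >]]]]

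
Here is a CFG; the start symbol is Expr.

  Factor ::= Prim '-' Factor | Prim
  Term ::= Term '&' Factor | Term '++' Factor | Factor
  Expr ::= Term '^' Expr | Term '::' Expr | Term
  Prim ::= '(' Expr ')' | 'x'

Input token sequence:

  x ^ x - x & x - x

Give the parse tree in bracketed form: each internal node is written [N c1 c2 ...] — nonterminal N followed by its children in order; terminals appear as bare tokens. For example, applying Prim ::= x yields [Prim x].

[Expr [Term [Factor [Prim x]]] ^ [Expr [Term [Term [Factor [Prim x] - [Factor [Prim x]]]] & [Factor [Prim x] - [Factor [Prim x]]]]]]

Expr
Term ^ Expr
Factor ^ Expr
Prim ^ Expr
x ^ Expr
x ^ Term
x ^ Term & Factor
x ^ Factor & Factor
x ^ Prim - Factor & Factor
x ^ x - Factor & Factor
x ^ x - Prim & Factor
x ^ x - x & Factor
x ^ x - x & Prim - Factor
x ^ x - x & x - Factor
x ^ x - x & x - Prim
x ^ x - x & x - x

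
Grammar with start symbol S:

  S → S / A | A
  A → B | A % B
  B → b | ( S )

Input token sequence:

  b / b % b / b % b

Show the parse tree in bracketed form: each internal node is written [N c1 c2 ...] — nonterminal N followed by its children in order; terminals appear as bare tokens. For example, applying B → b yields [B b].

S
S / A
S / A / A
A / A / A
B / A / A
b / A / A
b / A % B / A
b / B % B / A
b / b % B / A
b / b % b / A
b / b % b / A % B
b / b % b / B % B
b / b % b / b % B
b / b % b / b % b

[S [S [S [A [B b]]] / [A [A [B b]] % [B b]]] / [A [A [B b]] % [B b]]]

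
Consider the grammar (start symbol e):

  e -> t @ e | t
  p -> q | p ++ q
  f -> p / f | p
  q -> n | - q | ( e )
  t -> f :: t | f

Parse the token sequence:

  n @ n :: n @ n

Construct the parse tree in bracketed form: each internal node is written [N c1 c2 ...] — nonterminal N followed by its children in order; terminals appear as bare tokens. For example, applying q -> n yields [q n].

e
t @ e
f @ e
p @ e
q @ e
n @ e
n @ t @ e
n @ f :: t @ e
n @ p :: t @ e
n @ q :: t @ e
n @ n :: t @ e
n @ n :: f @ e
n @ n :: p @ e
n @ n :: q @ e
n @ n :: n @ e
n @ n :: n @ t
n @ n :: n @ f
n @ n :: n @ p
n @ n :: n @ q
n @ n :: n @ n

[e [t [f [p [q n]]]] @ [e [t [f [p [q n]]] :: [t [f [p [q n]]]]] @ [e [t [f [p [q n]]]]]]]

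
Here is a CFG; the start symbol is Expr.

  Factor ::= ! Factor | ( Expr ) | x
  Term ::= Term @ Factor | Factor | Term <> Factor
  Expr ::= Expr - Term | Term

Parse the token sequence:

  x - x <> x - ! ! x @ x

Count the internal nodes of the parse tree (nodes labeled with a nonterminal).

15

[Expr [Expr [Expr [Term [Factor x]]] - [Term [Term [Factor x]] <> [Factor x]]] - [Term [Term [Factor ! [Factor ! [Factor x]]]] @ [Factor x]]]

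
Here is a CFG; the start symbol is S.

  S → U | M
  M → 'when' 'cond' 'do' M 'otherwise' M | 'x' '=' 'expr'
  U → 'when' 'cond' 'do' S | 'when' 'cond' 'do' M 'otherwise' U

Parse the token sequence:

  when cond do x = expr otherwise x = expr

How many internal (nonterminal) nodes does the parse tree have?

[S [M when cond do [M x = expr] otherwise [M x = expr]]]

4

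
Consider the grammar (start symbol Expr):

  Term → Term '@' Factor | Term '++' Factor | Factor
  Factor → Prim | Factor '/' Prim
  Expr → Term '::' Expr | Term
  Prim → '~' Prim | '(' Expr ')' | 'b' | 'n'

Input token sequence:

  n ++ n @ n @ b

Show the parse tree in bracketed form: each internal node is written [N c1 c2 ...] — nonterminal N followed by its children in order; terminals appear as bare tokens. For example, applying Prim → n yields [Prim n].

[Expr [Term [Term [Term [Term [Factor [Prim n]]] ++ [Factor [Prim n]]] @ [Factor [Prim n]]] @ [Factor [Prim b]]]]

Expr
Term
Term @ Factor
Term @ Factor @ Factor
Term ++ Factor @ Factor @ Factor
Factor ++ Factor @ Factor @ Factor
Prim ++ Factor @ Factor @ Factor
n ++ Factor @ Factor @ Factor
n ++ Prim @ Factor @ Factor
n ++ n @ Factor @ Factor
n ++ n @ Prim @ Factor
n ++ n @ n @ Factor
n ++ n @ n @ Prim
n ++ n @ n @ b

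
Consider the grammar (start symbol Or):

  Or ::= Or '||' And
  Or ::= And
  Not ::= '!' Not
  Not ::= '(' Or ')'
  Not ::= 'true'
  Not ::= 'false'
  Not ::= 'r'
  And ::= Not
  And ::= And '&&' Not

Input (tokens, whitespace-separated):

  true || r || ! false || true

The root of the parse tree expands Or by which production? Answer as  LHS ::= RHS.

[Or [Or [Or [Or [And [Not true]]] || [And [Not r]]] || [And [Not ! [Not false]]]] || [And [Not true]]]

Or ::= Or '||' And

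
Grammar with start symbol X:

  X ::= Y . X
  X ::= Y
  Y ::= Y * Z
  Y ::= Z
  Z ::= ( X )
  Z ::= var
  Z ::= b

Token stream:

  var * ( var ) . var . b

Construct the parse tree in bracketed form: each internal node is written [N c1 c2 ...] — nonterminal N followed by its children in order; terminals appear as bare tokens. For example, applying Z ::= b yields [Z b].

X
Y . X
Y * Z . X
Z * Z . X
var * Z . X
var * ( X ) . X
var * ( Y ) . X
var * ( Z ) . X
var * ( var ) . X
var * ( var ) . Y . X
var * ( var ) . Z . X
var * ( var ) . var . X
var * ( var ) . var . Y
var * ( var ) . var . Z
var * ( var ) . var . b

[X [Y [Y [Z var]] * [Z ( [X [Y [Z var]]] )]] . [X [Y [Z var]] . [X [Y [Z b]]]]]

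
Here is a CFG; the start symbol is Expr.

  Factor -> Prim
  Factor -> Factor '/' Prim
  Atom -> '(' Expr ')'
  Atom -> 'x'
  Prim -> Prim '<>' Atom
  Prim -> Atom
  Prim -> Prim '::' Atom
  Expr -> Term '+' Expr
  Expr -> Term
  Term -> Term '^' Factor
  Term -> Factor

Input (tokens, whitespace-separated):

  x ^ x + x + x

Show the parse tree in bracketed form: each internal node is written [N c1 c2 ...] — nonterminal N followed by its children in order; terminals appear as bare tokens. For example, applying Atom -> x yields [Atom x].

[Expr [Term [Term [Factor [Prim [Atom x]]]] ^ [Factor [Prim [Atom x]]]] + [Expr [Term [Factor [Prim [Atom x]]]] + [Expr [Term [Factor [Prim [Atom x]]]]]]]

Expr
Term + Expr
Term ^ Factor + Expr
Factor ^ Factor + Expr
Prim ^ Factor + Expr
Atom ^ Factor + Expr
x ^ Factor + Expr
x ^ Prim + Expr
x ^ Atom + Expr
x ^ x + Expr
x ^ x + Term + Expr
x ^ x + Factor + Expr
x ^ x + Prim + Expr
x ^ x + Atom + Expr
x ^ x + x + Expr
x ^ x + x + Term
x ^ x + x + Factor
x ^ x + x + Prim
x ^ x + x + Atom
x ^ x + x + x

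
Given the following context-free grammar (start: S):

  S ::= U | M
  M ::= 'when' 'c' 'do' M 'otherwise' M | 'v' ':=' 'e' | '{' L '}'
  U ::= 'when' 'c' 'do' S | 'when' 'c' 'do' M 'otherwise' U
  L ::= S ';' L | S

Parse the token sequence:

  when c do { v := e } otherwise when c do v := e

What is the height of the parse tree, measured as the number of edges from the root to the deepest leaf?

[S [U when c do [M { [L [S [M v := e]]] }] otherwise [U when c do [S [M v := e]]]]]

6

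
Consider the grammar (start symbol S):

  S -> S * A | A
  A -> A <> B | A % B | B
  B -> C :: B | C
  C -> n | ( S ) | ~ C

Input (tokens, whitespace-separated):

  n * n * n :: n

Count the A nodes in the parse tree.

[S [S [S [A [B [C n]]]] * [A [B [C n]]]] * [A [B [C n] :: [B [C n]]]]]

3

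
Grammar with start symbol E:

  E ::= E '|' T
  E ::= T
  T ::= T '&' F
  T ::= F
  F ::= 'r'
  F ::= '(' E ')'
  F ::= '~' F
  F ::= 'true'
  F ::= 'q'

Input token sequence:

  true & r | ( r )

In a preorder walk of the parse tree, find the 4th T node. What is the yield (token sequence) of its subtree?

r

[E [E [T [T [F true]] & [F r]]] | [T [F ( [E [T [F r]]] )]]]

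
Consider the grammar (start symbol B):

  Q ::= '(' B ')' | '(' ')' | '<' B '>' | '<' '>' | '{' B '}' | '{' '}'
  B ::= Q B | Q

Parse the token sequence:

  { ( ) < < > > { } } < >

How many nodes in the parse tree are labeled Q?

6

[B [Q { [B [Q ( )] [B [Q < [B [Q < >]] >] [B [Q { }]]]] }] [B [Q < >]]]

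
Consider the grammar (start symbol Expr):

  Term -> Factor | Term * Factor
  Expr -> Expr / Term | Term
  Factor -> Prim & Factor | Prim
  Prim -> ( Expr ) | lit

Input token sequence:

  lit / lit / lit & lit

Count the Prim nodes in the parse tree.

[Expr [Expr [Expr [Term [Factor [Prim lit]]]] / [Term [Factor [Prim lit]]]] / [Term [Factor [Prim lit] & [Factor [Prim lit]]]]]

4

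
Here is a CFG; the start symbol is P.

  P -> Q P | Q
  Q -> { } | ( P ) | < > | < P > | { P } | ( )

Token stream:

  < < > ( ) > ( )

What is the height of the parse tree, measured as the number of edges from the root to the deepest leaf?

5

[P [Q < [P [Q < >] [P [Q ( )]]] >] [P [Q ( )]]]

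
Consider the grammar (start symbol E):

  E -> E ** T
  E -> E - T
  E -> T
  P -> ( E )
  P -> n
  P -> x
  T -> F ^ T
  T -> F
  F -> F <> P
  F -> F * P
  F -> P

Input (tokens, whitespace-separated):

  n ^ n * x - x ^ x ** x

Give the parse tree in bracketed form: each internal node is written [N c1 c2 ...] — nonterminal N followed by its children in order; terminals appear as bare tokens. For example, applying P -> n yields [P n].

[E [E [E [T [F [P n]] ^ [T [F [F [P n]] * [P x]]]]] - [T [F [P x]] ^ [T [F [P x]]]]] ** [T [F [P x]]]]

E
E ** T
E - T ** T
T - T ** T
F ^ T - T ** T
P ^ T - T ** T
n ^ T - T ** T
n ^ F - T ** T
n ^ F * P - T ** T
n ^ P * P - T ** T
n ^ n * P - T ** T
n ^ n * x - T ** T
n ^ n * x - F ^ T ** T
n ^ n * x - P ^ T ** T
n ^ n * x - x ^ T ** T
n ^ n * x - x ^ F ** T
n ^ n * x - x ^ P ** T
n ^ n * x - x ^ x ** T
n ^ n * x - x ^ x ** F
n ^ n * x - x ^ x ** P
n ^ n * x - x ^ x ** x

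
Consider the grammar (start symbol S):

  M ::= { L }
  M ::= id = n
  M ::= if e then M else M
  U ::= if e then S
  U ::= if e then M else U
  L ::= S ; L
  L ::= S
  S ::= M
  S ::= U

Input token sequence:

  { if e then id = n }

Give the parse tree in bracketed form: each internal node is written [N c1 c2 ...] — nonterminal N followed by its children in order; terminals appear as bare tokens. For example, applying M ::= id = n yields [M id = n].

S
M
{ L }
{ S }
{ U }
{ if e then S }
{ if e then M }
{ if e then id = n }

[S [M { [L [S [U if e then [S [M id = n]]]]] }]]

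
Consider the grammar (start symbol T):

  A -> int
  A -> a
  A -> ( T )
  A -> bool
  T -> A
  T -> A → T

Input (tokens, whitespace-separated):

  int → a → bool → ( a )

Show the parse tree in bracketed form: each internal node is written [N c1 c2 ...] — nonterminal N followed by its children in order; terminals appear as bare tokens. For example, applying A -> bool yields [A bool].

[T [A int] → [T [A a] → [T [A bool] → [T [A ( [T [A a]] )]]]]]

T
A → T
int → T
int → A → T
int → a → T
int → a → A → T
int → a → bool → T
int → a → bool → A
int → a → bool → ( T )
int → a → bool → ( A )
int → a → bool → ( a )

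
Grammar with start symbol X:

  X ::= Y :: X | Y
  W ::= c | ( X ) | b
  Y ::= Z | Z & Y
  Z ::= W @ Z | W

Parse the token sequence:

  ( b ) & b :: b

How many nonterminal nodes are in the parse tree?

15

[X [Y [Z [W ( [X [Y [Z [W b]]]] )]] & [Y [Z [W b]]]] :: [X [Y [Z [W b]]]]]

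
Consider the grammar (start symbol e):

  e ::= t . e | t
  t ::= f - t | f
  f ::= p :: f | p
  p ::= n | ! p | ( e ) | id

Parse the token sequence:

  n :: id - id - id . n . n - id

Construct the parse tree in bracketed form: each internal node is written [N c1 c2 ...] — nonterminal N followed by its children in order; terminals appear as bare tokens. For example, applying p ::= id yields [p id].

[e [t [f [p n] :: [f [p id]]] - [t [f [p id]] - [t [f [p id]]]]] . [e [t [f [p n]]] . [e [t [f [p n]] - [t [f [p id]]]]]]]

e
t . e
f - t . e
p :: f - t . e
n :: f - t . e
n :: p - t . e
n :: id - t . e
n :: id - f - t . e
n :: id - p - t . e
n :: id - id - t . e
n :: id - id - f . e
n :: id - id - p . e
n :: id - id - id . e
n :: id - id - id . t . e
n :: id - id - id . f . e
n :: id - id - id . p . e
n :: id - id - id . n . e
n :: id - id - id . n . t
n :: id - id - id . n . f - t
n :: id - id - id . n . p - t
n :: id - id - id . n . n - t
n :: id - id - id . n . n - f
n :: id - id - id . n . n - p
n :: id - id - id . n . n - id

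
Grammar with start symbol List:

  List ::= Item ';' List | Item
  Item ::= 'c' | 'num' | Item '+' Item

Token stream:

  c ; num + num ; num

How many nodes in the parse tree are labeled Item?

[List [Item c] ; [List [Item [Item num] + [Item num]] ; [List [Item num]]]]

5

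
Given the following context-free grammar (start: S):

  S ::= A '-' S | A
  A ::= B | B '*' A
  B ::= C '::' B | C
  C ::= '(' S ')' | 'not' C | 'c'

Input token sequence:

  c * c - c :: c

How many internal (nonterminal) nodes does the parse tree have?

[S [A [B [C c]] * [A [B [C c]]]] - [S [A [B [C c] :: [B [C c]]]]]]

13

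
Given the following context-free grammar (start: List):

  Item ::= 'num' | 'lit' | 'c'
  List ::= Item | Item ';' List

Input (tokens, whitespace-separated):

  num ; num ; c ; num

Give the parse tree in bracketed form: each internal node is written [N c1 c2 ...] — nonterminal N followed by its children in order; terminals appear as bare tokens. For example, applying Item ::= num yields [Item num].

[List [Item num] ; [List [Item num] ; [List [Item c] ; [List [Item num]]]]]

List
Item ; List
num ; List
num ; Item ; List
num ; num ; List
num ; num ; Item ; List
num ; num ; c ; List
num ; num ; c ; Item
num ; num ; c ; num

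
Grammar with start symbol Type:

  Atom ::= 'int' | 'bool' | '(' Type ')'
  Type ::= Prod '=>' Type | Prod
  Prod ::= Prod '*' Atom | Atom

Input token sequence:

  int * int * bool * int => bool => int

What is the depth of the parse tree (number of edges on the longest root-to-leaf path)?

[Type [Prod [Prod [Prod [Prod [Atom int]] * [Atom int]] * [Atom bool]] * [Atom int]] => [Type [Prod [Atom bool]] => [Type [Prod [Atom int]]]]]

6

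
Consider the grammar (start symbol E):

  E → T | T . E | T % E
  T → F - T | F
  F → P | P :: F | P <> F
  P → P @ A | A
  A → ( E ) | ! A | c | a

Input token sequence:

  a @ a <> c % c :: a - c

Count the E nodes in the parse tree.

2

[E [T [F [P [P [A a]] @ [A a]] <> [F [P [A c]]]]] % [E [T [F [P [A c]] :: [F [P [A a]]]] - [T [F [P [A c]]]]]]]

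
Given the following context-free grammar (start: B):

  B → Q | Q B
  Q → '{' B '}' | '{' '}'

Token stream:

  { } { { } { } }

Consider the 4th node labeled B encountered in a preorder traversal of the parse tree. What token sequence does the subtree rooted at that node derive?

[B [Q { }] [B [Q { [B [Q { }] [B [Q { }]]] }]]]

{ }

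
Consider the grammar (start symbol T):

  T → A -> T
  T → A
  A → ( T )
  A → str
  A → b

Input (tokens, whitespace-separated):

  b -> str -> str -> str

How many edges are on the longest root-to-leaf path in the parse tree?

5

[T [A b] -> [T [A str] -> [T [A str] -> [T [A str]]]]]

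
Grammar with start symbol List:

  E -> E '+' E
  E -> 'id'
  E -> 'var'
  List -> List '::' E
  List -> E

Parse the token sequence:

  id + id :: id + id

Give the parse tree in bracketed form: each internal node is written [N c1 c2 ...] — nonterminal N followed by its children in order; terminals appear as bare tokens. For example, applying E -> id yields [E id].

[List [List [E [E id] + [E id]]] :: [E [E id] + [E id]]]

List
List :: E
E :: E
E + E :: E
id + E :: E
id + id :: E
id + id :: E + E
id + id :: id + E
id + id :: id + id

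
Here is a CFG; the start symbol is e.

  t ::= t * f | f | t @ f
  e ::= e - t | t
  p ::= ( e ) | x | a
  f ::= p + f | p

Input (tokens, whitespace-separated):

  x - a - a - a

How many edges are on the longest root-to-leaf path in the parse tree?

[e [e [e [e [t [f [p x]]]] - [t [f [p a]]]] - [t [f [p a]]]] - [t [f [p a]]]]

7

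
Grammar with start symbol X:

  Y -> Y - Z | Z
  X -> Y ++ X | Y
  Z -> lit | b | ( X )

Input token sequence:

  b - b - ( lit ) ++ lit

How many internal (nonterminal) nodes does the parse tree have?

13

[X [Y [Y [Y [Z b]] - [Z b]] - [Z ( [X [Y [Z lit]]] )]] ++ [X [Y [Z lit]]]]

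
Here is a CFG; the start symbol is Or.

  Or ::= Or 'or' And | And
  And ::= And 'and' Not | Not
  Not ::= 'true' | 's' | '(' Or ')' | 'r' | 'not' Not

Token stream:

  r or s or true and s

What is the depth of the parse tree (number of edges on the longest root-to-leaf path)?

5

[Or [Or [Or [And [Not r]]] or [And [Not s]]] or [And [And [Not true]] and [Not s]]]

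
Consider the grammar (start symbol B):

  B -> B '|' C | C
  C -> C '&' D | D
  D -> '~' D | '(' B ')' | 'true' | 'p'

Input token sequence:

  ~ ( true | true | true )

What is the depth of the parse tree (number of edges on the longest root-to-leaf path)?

[B [C [D ~ [D ( [B [B [B [C [D true]]] | [C [D true]]] | [C [D true]]] )]]]]

9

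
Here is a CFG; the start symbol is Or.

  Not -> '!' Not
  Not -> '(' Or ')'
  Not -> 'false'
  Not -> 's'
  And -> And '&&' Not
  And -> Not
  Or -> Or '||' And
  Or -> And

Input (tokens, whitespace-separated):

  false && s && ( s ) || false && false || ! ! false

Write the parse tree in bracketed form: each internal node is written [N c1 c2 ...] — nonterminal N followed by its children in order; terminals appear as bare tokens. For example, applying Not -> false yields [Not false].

[Or [Or [Or [And [And [And [Not false]] && [Not s]] && [Not ( [Or [And [Not s]]] )]]] || [And [And [Not false]] && [Not false]]] || [And [Not ! [Not ! [Not false]]]]]

Or
Or || And
Or || And || And
And || And || And
And && Not || And || And
And && Not && Not || And || And
Not && Not && Not || And || And
false && Not && Not || And || And
false && s && Not || And || And
false && s && ( Or ) || And || And
false && s && ( And ) || And || And
false && s && ( Not ) || And || And
false && s && ( s ) || And || And
false && s && ( s ) || And && Not || And
false && s && ( s ) || Not && Not || And
false && s && ( s ) || false && Not || And
false && s && ( s ) || false && false || And
false && s && ( s ) || false && false || Not
false && s && ( s ) || false && false || ! Not
false && s && ( s ) || false && false || ! ! Not
false && s && ( s ) || false && false || ! ! false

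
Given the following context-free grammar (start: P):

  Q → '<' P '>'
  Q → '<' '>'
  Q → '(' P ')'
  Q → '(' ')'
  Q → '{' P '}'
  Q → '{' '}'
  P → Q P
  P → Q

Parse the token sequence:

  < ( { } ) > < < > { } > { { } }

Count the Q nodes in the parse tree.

8

[P [Q < [P [Q ( [P [Q { }]] )]] >] [P [Q < [P [Q < >] [P [Q { }]]] >] [P [Q { [P [Q { }]] }]]]]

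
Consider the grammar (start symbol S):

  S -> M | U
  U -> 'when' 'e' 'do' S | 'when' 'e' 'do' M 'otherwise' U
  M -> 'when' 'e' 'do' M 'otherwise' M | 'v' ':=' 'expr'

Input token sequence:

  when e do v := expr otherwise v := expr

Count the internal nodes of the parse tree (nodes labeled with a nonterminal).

[S [M when e do [M v := expr] otherwise [M v := expr]]]

4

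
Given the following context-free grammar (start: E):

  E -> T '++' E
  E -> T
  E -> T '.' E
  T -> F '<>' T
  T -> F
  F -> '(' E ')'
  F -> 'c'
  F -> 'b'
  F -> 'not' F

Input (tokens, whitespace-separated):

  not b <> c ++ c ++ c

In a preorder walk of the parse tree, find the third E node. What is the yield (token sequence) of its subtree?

c

[E [T [F not [F b]] <> [T [F c]]] ++ [E [T [F c]] ++ [E [T [F c]]]]]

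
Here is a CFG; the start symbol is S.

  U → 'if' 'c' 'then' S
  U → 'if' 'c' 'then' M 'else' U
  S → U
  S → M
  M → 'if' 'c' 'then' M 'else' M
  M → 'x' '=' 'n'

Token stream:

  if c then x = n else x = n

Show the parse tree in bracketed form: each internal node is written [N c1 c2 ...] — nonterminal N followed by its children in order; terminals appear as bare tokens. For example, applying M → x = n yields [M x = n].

S
M
if c then M else M
if c then x = n else M
if c then x = n else x = n

[S [M if c then [M x = n] else [M x = n]]]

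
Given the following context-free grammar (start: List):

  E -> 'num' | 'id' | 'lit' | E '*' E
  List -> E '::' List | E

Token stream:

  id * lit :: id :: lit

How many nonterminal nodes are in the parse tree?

[List [E [E id] * [E lit]] :: [List [E id] :: [List [E lit]]]]

8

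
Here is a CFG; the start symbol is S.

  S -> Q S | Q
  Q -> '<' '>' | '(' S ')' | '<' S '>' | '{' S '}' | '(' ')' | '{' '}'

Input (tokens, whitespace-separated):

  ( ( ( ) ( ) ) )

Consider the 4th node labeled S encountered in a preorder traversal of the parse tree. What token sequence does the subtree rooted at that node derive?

( )

[S [Q ( [S [Q ( [S [Q ( )] [S [Q ( )]]] )]] )]]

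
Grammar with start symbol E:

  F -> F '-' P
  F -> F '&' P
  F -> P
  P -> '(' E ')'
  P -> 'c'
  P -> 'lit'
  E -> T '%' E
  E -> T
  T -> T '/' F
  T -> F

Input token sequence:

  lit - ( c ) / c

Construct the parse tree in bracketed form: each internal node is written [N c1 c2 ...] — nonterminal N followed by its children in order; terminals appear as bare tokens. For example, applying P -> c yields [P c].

E
T
T / F
F / F
F - P / F
P - P / F
lit - P / F
lit - ( E ) / F
lit - ( T ) / F
lit - ( F ) / F
lit - ( P ) / F
lit - ( c ) / F
lit - ( c ) / P
lit - ( c ) / c

[E [T [T [F [F [P lit]] - [P ( [E [T [F [P c]]]] )]]] / [F [P c]]]]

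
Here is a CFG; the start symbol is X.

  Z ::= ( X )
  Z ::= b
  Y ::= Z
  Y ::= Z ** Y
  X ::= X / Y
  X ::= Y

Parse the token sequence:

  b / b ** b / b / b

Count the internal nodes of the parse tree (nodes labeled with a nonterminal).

14

[X [X [X [X [Y [Z b]]] / [Y [Z b] ** [Y [Z b]]]] / [Y [Z b]]] / [Y [Z b]]]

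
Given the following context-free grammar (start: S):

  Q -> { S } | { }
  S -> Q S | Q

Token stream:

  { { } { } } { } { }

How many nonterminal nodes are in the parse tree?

[S [Q { [S [Q { }] [S [Q { }]]] }] [S [Q { }] [S [Q { }]]]]

10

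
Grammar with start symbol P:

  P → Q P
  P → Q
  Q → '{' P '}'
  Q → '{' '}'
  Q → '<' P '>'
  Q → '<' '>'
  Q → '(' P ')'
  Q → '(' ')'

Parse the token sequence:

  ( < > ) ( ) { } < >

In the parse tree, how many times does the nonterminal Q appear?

[P [Q ( [P [Q < >]] )] [P [Q ( )] [P [Q { }] [P [Q < >]]]]]

5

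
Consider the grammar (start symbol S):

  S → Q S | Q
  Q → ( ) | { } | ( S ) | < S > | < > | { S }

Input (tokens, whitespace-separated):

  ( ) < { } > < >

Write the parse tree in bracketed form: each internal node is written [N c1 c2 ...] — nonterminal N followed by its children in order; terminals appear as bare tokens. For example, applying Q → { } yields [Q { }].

[S [Q ( )] [S [Q < [S [Q { }]] >] [S [Q < >]]]]

S
Q S
( ) S
( ) Q S
( ) < S > S
( ) < Q > S
( ) < { } > S
( ) < { } > Q
( ) < { } > < >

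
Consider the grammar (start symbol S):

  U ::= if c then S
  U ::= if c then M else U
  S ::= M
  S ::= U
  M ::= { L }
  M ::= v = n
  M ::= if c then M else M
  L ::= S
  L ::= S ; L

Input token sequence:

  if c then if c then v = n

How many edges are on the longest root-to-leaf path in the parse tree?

[S [U if c then [S [U if c then [S [M v = n]]]]]]

6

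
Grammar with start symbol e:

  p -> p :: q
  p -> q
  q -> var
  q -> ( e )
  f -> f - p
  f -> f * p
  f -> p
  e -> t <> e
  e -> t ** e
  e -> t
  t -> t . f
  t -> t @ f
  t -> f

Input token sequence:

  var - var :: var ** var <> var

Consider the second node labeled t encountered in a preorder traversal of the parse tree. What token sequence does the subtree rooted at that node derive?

[e [t [f [f [p [q var]]] - [p [p [q var]] :: [q var]]]] ** [e [t [f [p [q var]]]] <> [e [t [f [p [q var]]]]]]]

var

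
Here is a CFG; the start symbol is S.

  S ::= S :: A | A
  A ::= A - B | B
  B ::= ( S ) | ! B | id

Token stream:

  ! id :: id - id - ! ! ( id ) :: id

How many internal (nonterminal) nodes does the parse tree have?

19

[S [S [S [A [B ! [B id]]]] :: [A [A [A [B id]] - [B id]] - [B ! [B ! [B ( [S [A [B id]]] )]]]]] :: [A [B id]]]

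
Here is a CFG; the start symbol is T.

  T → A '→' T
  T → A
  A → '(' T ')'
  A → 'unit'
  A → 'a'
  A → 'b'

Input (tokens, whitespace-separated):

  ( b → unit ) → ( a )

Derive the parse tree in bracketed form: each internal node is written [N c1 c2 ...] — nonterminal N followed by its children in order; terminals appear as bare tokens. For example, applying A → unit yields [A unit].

T
A → T
( T ) → T
( A → T ) → T
( b → T ) → T
( b → A ) → T
( b → unit ) → T
( b → unit ) → A
( b → unit ) → ( T )
( b → unit ) → ( A )
( b → unit ) → ( a )

[T [A ( [T [A b] → [T [A unit]]] )] → [T [A ( [T [A a]] )]]]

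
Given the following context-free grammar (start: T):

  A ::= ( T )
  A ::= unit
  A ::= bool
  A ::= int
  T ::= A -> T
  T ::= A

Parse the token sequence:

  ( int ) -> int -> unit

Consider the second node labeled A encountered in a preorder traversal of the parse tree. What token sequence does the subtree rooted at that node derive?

int

[T [A ( [T [A int]] )] -> [T [A int] -> [T [A unit]]]]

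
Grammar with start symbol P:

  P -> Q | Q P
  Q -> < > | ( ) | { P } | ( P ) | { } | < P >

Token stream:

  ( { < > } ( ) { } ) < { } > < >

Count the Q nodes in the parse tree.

[P [Q ( [P [Q { [P [Q < >]] }] [P [Q ( )] [P [Q { }]]]] )] [P [Q < [P [Q { }]] >] [P [Q < >]]]]

8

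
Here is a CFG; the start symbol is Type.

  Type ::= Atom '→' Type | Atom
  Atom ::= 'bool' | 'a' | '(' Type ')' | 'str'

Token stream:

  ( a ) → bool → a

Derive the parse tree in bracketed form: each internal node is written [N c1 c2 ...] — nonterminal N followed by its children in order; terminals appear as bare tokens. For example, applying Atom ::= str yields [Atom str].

Type
Atom → Type
( Type ) → Type
( Atom ) → Type
( a ) → Type
( a ) → Atom → Type
( a ) → bool → Type
( a ) → bool → Atom
( a ) → bool → a

[Type [Atom ( [Type [Atom a]] )] → [Type [Atom bool] → [Type [Atom a]]]]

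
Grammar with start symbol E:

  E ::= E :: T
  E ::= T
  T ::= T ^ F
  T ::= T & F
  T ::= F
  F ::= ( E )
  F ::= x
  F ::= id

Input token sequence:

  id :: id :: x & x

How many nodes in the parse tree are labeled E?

3

[E [E [E [T [F id]]] :: [T [F id]]] :: [T [T [F x]] & [F x]]]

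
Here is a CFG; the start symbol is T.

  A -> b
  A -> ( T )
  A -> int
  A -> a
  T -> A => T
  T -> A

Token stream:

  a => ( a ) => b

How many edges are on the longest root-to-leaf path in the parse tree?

[T [A a] => [T [A ( [T [A a]] )] => [T [A b]]]]

5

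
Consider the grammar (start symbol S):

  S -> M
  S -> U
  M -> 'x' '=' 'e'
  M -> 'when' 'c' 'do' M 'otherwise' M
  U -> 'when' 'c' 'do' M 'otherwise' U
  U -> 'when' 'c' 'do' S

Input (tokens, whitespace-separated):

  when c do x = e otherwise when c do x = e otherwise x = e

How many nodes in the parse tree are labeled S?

1

[S [M when c do [M x = e] otherwise [M when c do [M x = e] otherwise [M x = e]]]]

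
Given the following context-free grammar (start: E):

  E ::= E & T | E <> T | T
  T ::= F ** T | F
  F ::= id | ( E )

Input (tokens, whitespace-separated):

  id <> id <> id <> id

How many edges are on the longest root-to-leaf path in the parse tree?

6

[E [E [E [E [T [F id]]] <> [T [F id]]] <> [T [F id]]] <> [T [F id]]]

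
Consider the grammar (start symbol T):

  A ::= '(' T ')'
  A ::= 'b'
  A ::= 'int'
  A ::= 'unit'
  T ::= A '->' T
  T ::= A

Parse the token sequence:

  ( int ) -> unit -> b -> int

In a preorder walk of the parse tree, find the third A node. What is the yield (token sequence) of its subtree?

unit

[T [A ( [T [A int]] )] -> [T [A unit] -> [T [A b] -> [T [A int]]]]]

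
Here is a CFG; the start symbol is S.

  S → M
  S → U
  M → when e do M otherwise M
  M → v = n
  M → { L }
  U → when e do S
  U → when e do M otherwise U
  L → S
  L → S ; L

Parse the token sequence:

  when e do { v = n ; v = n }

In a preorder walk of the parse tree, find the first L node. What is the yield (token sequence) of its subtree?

[S [U when e do [S [M { [L [S [M v = n]] ; [L [S [M v = n]]]] }]]]]

v = n ; v = n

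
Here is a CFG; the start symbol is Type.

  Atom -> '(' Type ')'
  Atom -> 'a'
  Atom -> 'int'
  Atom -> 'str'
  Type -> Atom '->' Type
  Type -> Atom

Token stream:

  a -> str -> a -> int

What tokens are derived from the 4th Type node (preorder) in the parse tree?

[Type [Atom a] -> [Type [Atom str] -> [Type [Atom a] -> [Type [Atom int]]]]]

int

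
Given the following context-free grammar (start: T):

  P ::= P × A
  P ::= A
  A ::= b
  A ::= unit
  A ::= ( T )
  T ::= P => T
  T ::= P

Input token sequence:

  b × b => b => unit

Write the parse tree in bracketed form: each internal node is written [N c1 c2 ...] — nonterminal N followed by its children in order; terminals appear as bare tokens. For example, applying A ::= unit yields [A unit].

[T [P [P [A b]] × [A b]] => [T [P [A b]] => [T [P [A unit]]]]]

T
P => T
P × A => T
A × A => T
b × A => T
b × b => T
b × b => P => T
b × b => A => T
b × b => b => T
b × b => b => P
b × b => b => A
b × b => b => unit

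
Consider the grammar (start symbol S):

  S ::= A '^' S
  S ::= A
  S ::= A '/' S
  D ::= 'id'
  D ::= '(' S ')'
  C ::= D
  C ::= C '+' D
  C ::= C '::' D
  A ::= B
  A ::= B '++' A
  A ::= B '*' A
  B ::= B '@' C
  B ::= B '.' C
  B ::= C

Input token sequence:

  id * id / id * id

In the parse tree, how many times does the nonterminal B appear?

4

[S [A [B [C [D id]]] * [A [B [C [D id]]]]] / [S [A [B [C [D id]]] * [A [B [C [D id]]]]]]]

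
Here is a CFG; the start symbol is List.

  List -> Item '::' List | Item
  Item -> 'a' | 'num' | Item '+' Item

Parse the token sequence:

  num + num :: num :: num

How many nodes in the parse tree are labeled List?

3

[List [Item [Item num] + [Item num]] :: [List [Item num] :: [List [Item num]]]]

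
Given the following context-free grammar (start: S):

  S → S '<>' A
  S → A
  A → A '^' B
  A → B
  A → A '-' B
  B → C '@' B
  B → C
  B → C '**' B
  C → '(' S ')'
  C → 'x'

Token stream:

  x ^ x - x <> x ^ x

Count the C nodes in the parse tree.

5

[S [S [A [A [A [B [C x]]] ^ [B [C x]]] - [B [C x]]]] <> [A [A [B [C x]]] ^ [B [C x]]]]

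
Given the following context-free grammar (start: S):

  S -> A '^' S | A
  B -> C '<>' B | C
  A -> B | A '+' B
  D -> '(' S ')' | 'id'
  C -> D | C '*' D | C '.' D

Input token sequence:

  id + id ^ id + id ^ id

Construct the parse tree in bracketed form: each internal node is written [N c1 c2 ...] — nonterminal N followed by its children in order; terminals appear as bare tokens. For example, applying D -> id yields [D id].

[S [A [A [B [C [D id]]]] + [B [C [D id]]]] ^ [S [A [A [B [C [D id]]]] + [B [C [D id]]]] ^ [S [A [B [C [D id]]]]]]]

S
A ^ S
A + B ^ S
B + B ^ S
C + B ^ S
D + B ^ S
id + B ^ S
id + C ^ S
id + D ^ S
id + id ^ S
id + id ^ A ^ S
id + id ^ A + B ^ S
id + id ^ B + B ^ S
id + id ^ C + B ^ S
id + id ^ D + B ^ S
id + id ^ id + B ^ S
id + id ^ id + C ^ S
id + id ^ id + D ^ S
id + id ^ id + id ^ S
id + id ^ id + id ^ A
id + id ^ id + id ^ B
id + id ^ id + id ^ C
id + id ^ id + id ^ D
id + id ^ id + id ^ id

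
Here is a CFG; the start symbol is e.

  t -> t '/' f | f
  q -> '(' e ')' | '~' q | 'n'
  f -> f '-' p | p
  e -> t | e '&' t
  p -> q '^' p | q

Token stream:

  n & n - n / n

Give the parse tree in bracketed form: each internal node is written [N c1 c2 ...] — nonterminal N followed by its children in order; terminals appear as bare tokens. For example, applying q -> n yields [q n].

[e [e [t [f [p [q n]]]]] & [t [t [f [f [p [q n]]] - [p [q n]]]] / [f [p [q n]]]]]

e
e & t
t & t
f & t
p & t
q & t
n & t
n & t / f
n & f / f
n & f - p / f
n & p - p / f
n & q - p / f
n & n - p / f
n & n - q / f
n & n - n / f
n & n - n / p
n & n - n / q
n & n - n / n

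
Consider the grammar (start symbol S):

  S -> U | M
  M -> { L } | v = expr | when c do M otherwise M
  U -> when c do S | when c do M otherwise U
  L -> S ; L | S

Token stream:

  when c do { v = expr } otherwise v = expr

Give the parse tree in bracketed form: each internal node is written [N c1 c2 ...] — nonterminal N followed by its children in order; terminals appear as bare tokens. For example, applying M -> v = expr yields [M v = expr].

[S [M when c do [M { [L [S [M v = expr]]] }] otherwise [M v = expr]]]

S
M
when c do M otherwise M
when c do { L } otherwise M
when c do { S } otherwise M
when c do { M } otherwise M
when c do { v = expr } otherwise M
when c do { v = expr } otherwise v = expr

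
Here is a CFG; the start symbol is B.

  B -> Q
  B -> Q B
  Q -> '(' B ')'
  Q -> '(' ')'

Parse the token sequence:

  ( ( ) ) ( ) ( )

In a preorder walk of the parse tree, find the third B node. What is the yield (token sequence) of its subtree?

[B [Q ( [B [Q ( )]] )] [B [Q ( )] [B [Q ( )]]]]

( ) ( )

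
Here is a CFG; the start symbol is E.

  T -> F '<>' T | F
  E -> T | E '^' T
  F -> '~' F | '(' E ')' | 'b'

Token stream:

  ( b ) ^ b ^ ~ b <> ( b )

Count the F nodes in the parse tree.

[E [E [E [T [F ( [E [T [F b]]] )]]] ^ [T [F b]]] ^ [T [F ~ [F b]] <> [T [F ( [E [T [F b]]] )]]]]

7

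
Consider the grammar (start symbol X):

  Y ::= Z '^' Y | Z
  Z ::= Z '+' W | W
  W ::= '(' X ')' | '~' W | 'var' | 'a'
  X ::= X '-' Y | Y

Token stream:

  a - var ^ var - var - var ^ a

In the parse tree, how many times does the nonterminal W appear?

[X [X [X [X [Y [Z [W a]]]] - [Y [Z [W var]] ^ [Y [Z [W var]]]]] - [Y [Z [W var]]]] - [Y [Z [W var]] ^ [Y [Z [W a]]]]]

6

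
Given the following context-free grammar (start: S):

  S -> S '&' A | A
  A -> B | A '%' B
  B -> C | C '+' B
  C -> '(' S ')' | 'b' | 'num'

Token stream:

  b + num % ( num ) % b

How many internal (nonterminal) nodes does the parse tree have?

16

[S [A [A [A [B [C b] + [B [C num]]]] % [B [C ( [S [A [B [C num]]]] )]]] % [B [C b]]]]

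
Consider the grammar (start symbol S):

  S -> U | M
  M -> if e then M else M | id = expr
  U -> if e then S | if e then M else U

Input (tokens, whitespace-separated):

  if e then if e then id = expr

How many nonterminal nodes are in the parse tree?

[S [U if e then [S [U if e then [S [M id = expr]]]]]]

6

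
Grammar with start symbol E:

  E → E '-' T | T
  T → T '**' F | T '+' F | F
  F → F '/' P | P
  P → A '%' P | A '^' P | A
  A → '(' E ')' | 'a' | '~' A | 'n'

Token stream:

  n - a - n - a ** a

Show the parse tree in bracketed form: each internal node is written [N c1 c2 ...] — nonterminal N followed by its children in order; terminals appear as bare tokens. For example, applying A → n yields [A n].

[E [E [E [E [T [F [P [A n]]]]] - [T [F [P [A a]]]]] - [T [F [P [A n]]]]] - [T [T [F [P [A a]]]] ** [F [P [A a]]]]]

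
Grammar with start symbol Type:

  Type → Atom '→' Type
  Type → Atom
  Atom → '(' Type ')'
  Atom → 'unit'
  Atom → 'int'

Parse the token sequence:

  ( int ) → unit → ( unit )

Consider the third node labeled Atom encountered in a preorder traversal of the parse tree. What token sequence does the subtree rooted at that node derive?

unit

[Type [Atom ( [Type [Atom int]] )] → [Type [Atom unit] → [Type [Atom ( [Type [Atom unit]] )]]]]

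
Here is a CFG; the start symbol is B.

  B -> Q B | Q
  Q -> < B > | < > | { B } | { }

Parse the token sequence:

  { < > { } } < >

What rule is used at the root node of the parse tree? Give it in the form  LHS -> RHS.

[B [Q { [B [Q < >] [B [Q { }]]] }] [B [Q < >]]]

B -> Q B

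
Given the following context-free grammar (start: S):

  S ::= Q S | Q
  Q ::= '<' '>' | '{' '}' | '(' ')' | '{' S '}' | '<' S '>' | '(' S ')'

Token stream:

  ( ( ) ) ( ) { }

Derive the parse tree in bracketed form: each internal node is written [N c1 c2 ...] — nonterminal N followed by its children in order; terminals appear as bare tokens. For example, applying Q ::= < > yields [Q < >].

[S [Q ( [S [Q ( )]] )] [S [Q ( )] [S [Q { }]]]]

S
Q S
( S ) S
( Q ) S
( ( ) ) S
( ( ) ) Q S
( ( ) ) ( ) S
( ( ) ) ( ) Q
( ( ) ) ( ) { }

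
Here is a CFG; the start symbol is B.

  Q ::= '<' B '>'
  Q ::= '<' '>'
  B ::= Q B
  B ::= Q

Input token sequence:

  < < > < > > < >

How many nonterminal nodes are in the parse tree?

8

[B [Q < [B [Q < >] [B [Q < >]]] >] [B [Q < >]]]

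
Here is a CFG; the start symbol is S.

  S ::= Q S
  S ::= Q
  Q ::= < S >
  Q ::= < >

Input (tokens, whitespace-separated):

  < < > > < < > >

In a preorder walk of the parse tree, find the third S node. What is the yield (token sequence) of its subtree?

[S [Q < [S [Q < >]] >] [S [Q < [S [Q < >]] >]]]

< < > >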